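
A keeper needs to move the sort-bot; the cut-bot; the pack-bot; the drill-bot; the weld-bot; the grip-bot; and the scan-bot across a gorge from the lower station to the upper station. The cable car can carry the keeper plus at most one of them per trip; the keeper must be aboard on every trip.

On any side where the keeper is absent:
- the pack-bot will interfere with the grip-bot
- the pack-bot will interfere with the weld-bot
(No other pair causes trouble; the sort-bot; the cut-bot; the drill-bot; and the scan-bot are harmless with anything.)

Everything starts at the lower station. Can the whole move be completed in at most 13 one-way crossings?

Counting alone: the keeper can take at most 1 across per trip to the upper station, so moving all 7 needs at least 7 loaded trips out, with a return between consecutive ones — at least 13 crossings.
The safety rule pushes this higher. Following every safe sequence of crossings, the most of the 7 that can be at the upper station as the cable car arrives there on crossing 13 is 6 — never all 7.
So the move cannot be finished within 13 crossings. (The shortest complete plan takes 15:)
1. Keeper goes to the upper station with the pack-bot.
2. Keeper goes back to the lower station alone.
3. Keeper goes to the upper station with the sort-bot.
4. Keeper goes back to the lower station alone.
5. Keeper goes to the upper station with the cut-bot.
6. Keeper goes back to the lower station alone.
7. Keeper goes to the upper station with the drill-bot.
8. Keeper goes back to the lower station alone.
9. Keeper goes to the upper station with the weld-bot.
10. Keeper goes back to the lower station with the pack-bot.
11. Keeper goes to the upper station with the grip-bot.
12. Keeper goes back to the lower station alone.
13. Keeper goes to the upper station with the scan-bot.
14. Keeper goes back to the lower station alone.
15. Keeper goes to the upper station with the pack-bot.

No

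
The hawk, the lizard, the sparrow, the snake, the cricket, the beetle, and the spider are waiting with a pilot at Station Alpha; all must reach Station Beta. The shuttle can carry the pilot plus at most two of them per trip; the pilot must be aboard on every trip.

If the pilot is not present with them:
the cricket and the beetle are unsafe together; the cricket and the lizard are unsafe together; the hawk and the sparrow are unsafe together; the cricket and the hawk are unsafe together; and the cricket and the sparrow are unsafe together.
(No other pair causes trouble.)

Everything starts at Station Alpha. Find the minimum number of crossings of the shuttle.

Counting alone: the pilot can take at most 2 across per trip to Station Beta, so moving all 7 needs at least 4 loaded trips out, with a return between consecutive ones — at least 7 crossings.
The safety rule pushes this higher. Following every safe sequence of crossings, the most of the 7 that can be at Station Beta as the shuttle arrives there on crossings 7, 9 is 5, 6 respectively — never all 7.
So no plan with fewer than 11 crossings exists, and this one achieves 11:
1. Pilot goes to Station Beta with the cricket and the hawk.
2. Pilot goes back to Station Alpha with the hawk.
3. Pilot goes to Station Beta with the hawk and the lizard.
4. Pilot goes back to Station Alpha with the cricket.
5. Pilot goes to Station Beta with the beetle and the sparrow.
6. Pilot goes back to Station Alpha with the hawk.
7. Pilot goes to Station Beta with the hawk and the snake.
8. Pilot goes back to Station Alpha with the hawk.
9. Pilot goes to Station Beta with the hawk and the spider.
10. Pilot goes back to Station Alpha with the hawk.
11. Pilot goes to Station Beta with the cricket and the hawk.

11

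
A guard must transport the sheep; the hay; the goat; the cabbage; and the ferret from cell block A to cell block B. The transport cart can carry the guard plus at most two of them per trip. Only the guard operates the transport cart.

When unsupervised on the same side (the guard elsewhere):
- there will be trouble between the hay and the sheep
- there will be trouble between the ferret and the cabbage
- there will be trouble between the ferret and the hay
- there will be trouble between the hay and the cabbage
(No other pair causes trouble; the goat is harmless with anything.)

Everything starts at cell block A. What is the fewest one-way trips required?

7

Counting alone: the guard can take at most 2 across per trip to cell block B, so moving all 5 needs at least 3 loaded trips out, with a return between consecutive ones — at least 5 crossings.
The safety rule pushes this higher. Following every safe sequence of crossings, the most of the 5 that can be at cell block B as the transport cart arrives there on crossing 5 is 4 — never all 5.
So no plan with fewer than 7 crossings exists, and this one achieves 7:
1. Guard goes to cell block B with the cabbage and the hay.  [cell block A: the ferret, the goat, the sheep | cell block B: the cabbage, the hay]
2. Guard goes back to cell block A with the hay.  [cell block A: the ferret, the goat, the hay, the sheep | cell block B: the cabbage]
3. Guard goes to cell block B with the hay and the sheep.  [cell block A: the ferret, the goat | cell block B: the cabbage, the hay, the sheep]
4. Guard goes back to cell block A with the hay.  [cell block A: the ferret, the goat, the hay | cell block B: the cabbage, the sheep]
5. Guard goes to cell block B with the goat and the hay.  [cell block A: the ferret | cell block B: the cabbage, the goat, the hay, the sheep]
6. Guard goes back to cell block A with the hay.  [cell block A: the ferret, the hay | cell block B: the cabbage, the goat, the sheep]
7. Guard goes to cell block B with the ferret and the hay.  [cell block A: — | cell block B: the cabbage, the ferret, the goat, the hay, the sheep]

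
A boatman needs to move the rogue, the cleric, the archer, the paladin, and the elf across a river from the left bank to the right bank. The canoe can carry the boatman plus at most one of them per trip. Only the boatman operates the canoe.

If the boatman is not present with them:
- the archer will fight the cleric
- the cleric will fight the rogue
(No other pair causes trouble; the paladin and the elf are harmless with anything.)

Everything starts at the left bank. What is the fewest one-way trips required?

Counting alone: the boatman can take at most 1 across per trip to the right bank, so moving all 5 needs at least 5 loaded trips out, with a return between consecutive ones — at least 9 crossings.
The safety rule pushes this higher. Following every safe sequence of crossings, the most of the 5 that can be at the right bank as the canoe arrives there on crossing 9 is 4 — never all 5.
So no plan with fewer than 11 crossings exists, and this one achieves 11:
1. Boatman goes to the right bank with the cleric.  [the left bank: the archer, the elf, the paladin, the rogue | the right bank: the cleric]
2. Boatman goes back to the left bank alone.  [the left bank: the archer, the elf, the paladin, the rogue | the right bank: the cleric]
3. Boatman goes to the right bank with the rogue.  [the left bank: the archer, the elf, the paladin | the right bank: the cleric, the rogue]
4. Boatman goes back to the left bank with the cleric.  [the left bank: the archer, the cleric, the elf, the paladin | the right bank: the rogue]
5. Boatman goes to the right bank with the archer.  [the left bank: the cleric, the elf, the paladin | the right bank: the archer, the rogue]
6. Boatman goes back to the left bank alone.  [the left bank: the cleric, the elf, the paladin | the right bank: the archer, the rogue]
7. Boatman goes to the right bank with the paladin.  [the left bank: the cleric, the elf | the right bank: the archer, the paladin, the rogue]
8. Boatman goes back to the left bank alone.  [the left bank: the cleric, the elf | the right bank: the archer, the paladin, the rogue]
9. Boatman goes to the right bank with the elf.  [the left bank: the cleric | the right bank: the archer, the elf, the paladin, the rogue]
10. Boatman goes back to the left bank alone.  [the left bank: the cleric | the right bank: the archer, the elf, the paladin, the rogue]
11. Boatman goes to the right bank with the cleric.  [the left bank: — | the right bank: the archer, the cleric, the elf, the paladin, the rogue]

11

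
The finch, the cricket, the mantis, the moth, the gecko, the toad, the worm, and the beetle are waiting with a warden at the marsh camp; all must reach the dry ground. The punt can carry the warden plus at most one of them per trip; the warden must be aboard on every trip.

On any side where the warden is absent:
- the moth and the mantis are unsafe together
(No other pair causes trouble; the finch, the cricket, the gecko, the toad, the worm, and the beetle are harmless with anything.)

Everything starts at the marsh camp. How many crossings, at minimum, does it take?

Counting alone: the warden can take at most 1 across per trip to the dry ground, so moving all 8 needs at least 8 loaded trips out, with a return between consecutive ones — at least 15 crossings.
The plan below uses exactly 15 crossings, so it is optimal:
1. Warden goes to the dry ground with the mantis.
2. Warden goes back to the marsh camp alone.
3. Warden goes to the dry ground with the finch.
4. Warden goes back to the marsh camp alone.
5. Warden goes to the dry ground with the cricket.
6. Warden goes back to the marsh camp alone.
7. Warden goes to the dry ground with the gecko.
8. Warden goes back to the marsh camp alone.
9. Warden goes to the dry ground with the toad.
10. Warden goes back to the marsh camp alone.
11. Warden goes to the dry ground with the worm.
12. Warden goes back to the marsh camp alone.
13. Warden goes to the dry ground with the beetle.
14. Warden goes back to the marsh camp alone.
15. Warden goes to the dry ground with the moth.

15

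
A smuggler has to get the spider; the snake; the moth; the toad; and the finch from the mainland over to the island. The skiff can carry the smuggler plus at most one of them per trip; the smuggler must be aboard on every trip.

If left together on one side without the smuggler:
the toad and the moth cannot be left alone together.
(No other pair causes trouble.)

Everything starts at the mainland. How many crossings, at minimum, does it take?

9

Counting alone: the smuggler can take at most 1 across per trip to the island, so moving all 5 needs at least 5 loaded trips out, with a return between consecutive ones — at least 9 crossings.
The plan below uses exactly 9 crossings, so it is optimal:
1. Smuggler goes to the island with the moth.  [the mainland: the finch, the snake, the spider, the toad | the island: the moth]
2. Smuggler goes back to the mainland alone.  [the mainland: the finch, the snake, the spider, the toad | the island: the moth]
3. Smuggler goes to the island with the spider.  [the mainland: the finch, the snake, the toad | the island: the moth, the spider]
4. Smuggler goes back to the mainland alone.  [the mainland: the finch, the snake, the toad | the island: the moth, the spider]
5. Smuggler goes to the island with the snake.  [the mainland: the finch, the toad | the island: the moth, the snake, the spider]
6. Smuggler goes back to the mainland alone.  [the mainland: the finch, the toad | the island: the moth, the snake, the spider]
7. Smuggler goes to the island with the finch.  [the mainland: the toad | the island: the finch, the moth, the snake, the spider]
8. Smuggler goes back to the mainland alone.  [the mainland: the toad | the island: the finch, the moth, the snake, the spider]
9. Smuggler goes to the island with the toad.  [the mainland: — | the island: the finch, the moth, the snake, the spider, the toad]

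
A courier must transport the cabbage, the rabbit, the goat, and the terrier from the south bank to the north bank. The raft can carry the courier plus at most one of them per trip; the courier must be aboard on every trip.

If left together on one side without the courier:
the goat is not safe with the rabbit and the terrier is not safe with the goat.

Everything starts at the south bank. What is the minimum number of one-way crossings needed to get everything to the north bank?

Counting alone: the courier can take at most 1 across per trip to the north bank, so moving all 4 needs at least 4 loaded trips out, with a return between consecutive ones — at least 7 crossings.
The safety rule pushes this higher. Following every safe sequence of crossings, the most of the 4 that can be at the north bank as the raft arrives there on crossing 7 is 3 — never all 4.
So no plan with fewer than 9 crossings exists, and this one achieves 9:
1. Courier goes to the north bank with the goat.
2. Courier goes back to the south bank alone.
3. Courier goes to the north bank with the cabbage.
4. Courier goes back to the south bank alone.
5. Courier goes to the north bank with the rabbit.
6. Courier goes back to the south bank with the goat.
7. Courier goes to the north bank with the terrier.
8. Courier goes back to the south bank alone.
9. Courier goes to the north bank with the goat.

9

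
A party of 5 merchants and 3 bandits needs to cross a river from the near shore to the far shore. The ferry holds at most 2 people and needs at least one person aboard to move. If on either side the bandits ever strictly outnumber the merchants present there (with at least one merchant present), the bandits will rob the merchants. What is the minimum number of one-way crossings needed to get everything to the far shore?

Counting alone: each trip to the far shore takes at most 2 across and each return brings at least 1 back, so after t trips out (and t−1 returns) at most 2t − (t−1) of the 8 are across; that first reaches 8 at t = 7, so at least 13 crossings are needed.
The plan below uses exactly 13 crossings, so it is optimal:
1. 2 bandits → the far shore.  (the near shore: 5M 1B; the far shore: 0M 2B)
2. 1 bandit ← the near shore.  (the near shore: 5M 2B; the far shore: 0M 1B)
3. 2 bandits → the far shore.  (the near shore: 5M 0B; the far shore: 0M 3B)
4. 1 bandit ← the near shore.  (the near shore: 5M 1B; the far shore: 0M 2B)
5. 2 merchants → the far shore.  (the near shore: 3M 1B; the far shore: 2M 2B)
6. 1 bandit ← the near shore.  (the near shore: 3M 2B; the far shore: 2M 1B)
7. 1 merchant and 1 bandit → the far shore.  (the near shore: 2M 1B; the far shore: 3M 2B)
8. 1 bandit ← the near shore.  (the near shore: 2M 2B; the far shore: 3M 1B)
9. 2 bandits → the far shore.  (the near shore: 2M 0B; the far shore: 3M 3B)
10. 1 bandit ← the near shore.  (the near shore: 2M 1B; the far shore: 3M 2B)
11. 1 merchant and 1 bandit → the far shore.  (the near shore: 1M 0B; the far shore: 4M 3B)
12. 1 bandit ← the near shore.  (the near shore: 1M 1B; the far shore: 4M 2B)
13. 1 merchant and 1 bandit → the far shore.  (the near shore: 0M 0B; the far shore: 5M 3B)

13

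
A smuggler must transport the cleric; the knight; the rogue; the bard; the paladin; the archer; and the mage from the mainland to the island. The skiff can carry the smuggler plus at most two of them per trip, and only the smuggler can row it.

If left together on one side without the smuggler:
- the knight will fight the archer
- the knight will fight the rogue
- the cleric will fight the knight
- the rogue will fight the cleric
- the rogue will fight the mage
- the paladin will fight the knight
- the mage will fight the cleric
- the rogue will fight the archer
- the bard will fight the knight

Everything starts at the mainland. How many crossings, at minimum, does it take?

Whatever the first load, the items left behind include a forbidden pair without the smuggler. No opening move is safe, so no plan exists.

impossible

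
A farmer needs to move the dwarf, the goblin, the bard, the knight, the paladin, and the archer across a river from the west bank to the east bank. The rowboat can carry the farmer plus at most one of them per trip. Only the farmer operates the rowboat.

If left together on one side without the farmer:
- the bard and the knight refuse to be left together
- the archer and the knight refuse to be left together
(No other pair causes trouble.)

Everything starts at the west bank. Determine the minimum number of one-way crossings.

13

Counting alone: the farmer can take at most 1 across per trip to the east bank, so moving all 6 needs at least 6 loaded trips out, with a return between consecutive ones — at least 11 crossings.
The safety rule pushes this higher. Following every safe sequence of crossings, the most of the 6 that can be at the east bank as the rowboat arrives there on crossing 11 is 5 — never all 6.
So no plan with fewer than 13 crossings exists, and this one achieves 13:
1. Farmer goes to the east bank with the knight.  [the west bank: the archer, the bard, the dwarf, the goblin, the paladin | the east bank: the knight]
2. Farmer goes back to the west bank alone.  [the west bank: the archer, the bard, the dwarf, the goblin, the paladin | the east bank: the knight]
3. Farmer goes to the east bank with the dwarf.  [the west bank: the archer, the bard, the goblin, the paladin | the east bank: the dwarf, the knight]
4. Farmer goes back to the west bank alone.  [the west bank: the archer, the bard, the goblin, the paladin | the east bank: the dwarf, the knight]
5. Farmer goes to the east bank with the goblin.  [the west bank: the archer, the bard, the paladin | the east bank: the dwarf, the goblin, the knight]
6. Farmer goes back to the west bank alone.  [the west bank: the archer, the bard, the paladin | the east bank: the dwarf, the goblin, the knight]
7. Farmer goes to the east bank with the bard.  [the west bank: the archer, the paladin | the east bank: the bard, the dwarf, the goblin, the knight]
8. Farmer goes back to the west bank with the knight.  [the west bank: the archer, the knight, the paladin | the east bank: the bard, the dwarf, the goblin]
9. Farmer goes to the east bank with the archer.  [the west bank: the knight, the paladin | the east bank: the archer, the bard, the dwarf, the goblin]
10. Farmer goes back to the west bank alone.  [the west bank: the knight, the paladin | the east bank: the archer, the bard, the dwarf, the goblin]
11. Farmer goes to the east bank with the paladin.  [the west bank: the knight | the east bank: the archer, the bard, the dwarf, the goblin, the paladin]
12. Farmer goes back to the west bank alone.  [the west bank: the knight | the east bank: the archer, the bard, the dwarf, the goblin, the paladin]
13. Farmer goes to the east bank with the knight.  [the west bank: — | the east bank: the archer, the bard, the dwarf, the goblin, the knight, the paladin]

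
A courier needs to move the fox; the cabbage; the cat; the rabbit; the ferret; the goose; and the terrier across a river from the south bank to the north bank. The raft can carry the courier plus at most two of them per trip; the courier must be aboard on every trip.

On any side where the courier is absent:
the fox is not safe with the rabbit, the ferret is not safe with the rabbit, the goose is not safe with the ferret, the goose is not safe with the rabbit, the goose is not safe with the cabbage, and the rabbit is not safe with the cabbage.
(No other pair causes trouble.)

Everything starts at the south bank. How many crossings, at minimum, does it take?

Counting alone: the courier can take at most 2 across per trip to the north bank, so moving all 7 needs at least 4 loaded trips out, with a return between consecutive ones — at least 7 crossings.
The safety rule pushes this higher. Following every safe sequence of crossings, the most of the 7 that can be at the north bank as the raft arrives there on crossings 7, 9 is 5, 6 respectively — never all 7.
So no plan with fewer than 11 crossings exists, and this one achieves 11:
1. Courier goes to the north bank with the goose and the rabbit.  [the south bank: the cabbage, the cat, the ferret, the fox, the terrier | the north bank: the goose, the rabbit]
2. Courier goes back to the south bank with the rabbit.  [the south bank: the cabbage, the cat, the ferret, the fox, the rabbit, the terrier | the north bank: the goose]
3. Courier goes to the north bank with the fox and the rabbit.  [the south bank: the cabbage, the cat, the ferret, the terrier | the north bank: the fox, the goose, the rabbit]
4. Courier goes back to the south bank with the rabbit.  [the south bank: the cabbage, the cat, the ferret, the rabbit, the terrier | the north bank: the fox, the goose]
5. Courier goes to the north bank with the cabbage and the ferret.  [the south bank: the cat, the rabbit, the terrier | the north bank: the cabbage, the ferret, the fox, the goose]
6. Courier goes back to the south bank with the goose.  [the south bank: the cat, the goose, the rabbit, the terrier | the north bank: the cabbage, the ferret, the fox]
7. Courier goes to the north bank with the cat and the rabbit.  [the south bank: the goose, the terrier | the north bank: the cabbage, the cat, the ferret, the fox, the rabbit]
8. Courier goes back to the south bank with the rabbit.  [the south bank: the goose, the rabbit, the terrier | the north bank: the cabbage, the cat, the ferret, the fox]
9. Courier goes to the north bank with the rabbit and the terrier.  [the south bank: the goose | the north bank: the cabbage, the cat, the ferret, the fox, the rabbit, the terrier]
10. Courier goes back to the south bank with the rabbit.  [the south bank: the goose, the rabbit | the north bank: the cabbage, the cat, the ferret, the fox, the terrier]
11. Courier goes to the north bank with the goose and the rabbit.  [the south bank: — | the north bank: the cabbage, the cat, the ferret, the fox, the goose, the rabbit, the terrier]

11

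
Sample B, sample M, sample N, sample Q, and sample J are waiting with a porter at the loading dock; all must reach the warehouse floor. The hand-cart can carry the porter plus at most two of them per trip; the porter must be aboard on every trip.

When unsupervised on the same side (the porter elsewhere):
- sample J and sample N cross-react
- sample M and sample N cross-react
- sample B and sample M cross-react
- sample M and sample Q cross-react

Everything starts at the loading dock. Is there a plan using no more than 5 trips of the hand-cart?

Yes — this plan uses 5 crossings (≤ 5):
1. Porter goes to the warehouse floor with sample M and sample N.  [the loading dock: sample B, sample J, sample Q | the warehouse floor: sample M, sample N]
2. Porter goes back to the loading dock with sample M.  [the loading dock: sample B, sample J, sample M, sample Q | the warehouse floor: sample N]
3. Porter goes to the warehouse floor with sample B and sample Q.  [the loading dock: sample J, sample M | the warehouse floor: sample B, sample N, sample Q]
4. Porter goes back to the loading dock alone.  [the loading dock: sample J, sample M | the warehouse floor: sample B, sample N, sample Q]
5. Porter goes to the warehouse floor with sample J and sample M.  [the loading dock: — | the warehouse floor: sample B, sample J, sample M, sample N, sample Q]

Yes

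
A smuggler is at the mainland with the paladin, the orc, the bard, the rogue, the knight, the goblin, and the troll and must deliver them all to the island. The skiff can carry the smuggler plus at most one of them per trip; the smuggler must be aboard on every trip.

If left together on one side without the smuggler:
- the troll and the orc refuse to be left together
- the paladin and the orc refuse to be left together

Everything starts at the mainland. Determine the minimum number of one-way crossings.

15

Counting alone: the smuggler can take at most 1 across per trip to the island, so moving all 7 needs at least 7 loaded trips out, with a return between consecutive ones — at least 13 crossings.
The safety rule pushes this higher. Following every safe sequence of crossings, the most of the 7 that can be at the island as the skiff arrives there on crossing 13 is 6 — never all 7.
So no plan with fewer than 15 crossings exists, and this one achieves 15:
1. Smuggler goes to the island with the orc.
2. Smuggler goes back to the mainland alone.
3. Smuggler goes to the island with the paladin.
4. Smuggler goes back to the mainland with the orc.
5. Smuggler goes to the island with the troll.
6. Smuggler goes back to the mainland alone.
7. Smuggler goes to the island with the bard.
8. Smuggler goes back to the mainland alone.
9. Smuggler goes to the island with the rogue.
10. Smuggler goes back to the mainland alone.
11. Smuggler goes to the island with the knight.
12. Smuggler goes back to the mainland alone.
13. Smuggler goes to the island with the goblin.
14. Smuggler goes back to the mainland alone.
15. Smuggler goes to the island with the orc.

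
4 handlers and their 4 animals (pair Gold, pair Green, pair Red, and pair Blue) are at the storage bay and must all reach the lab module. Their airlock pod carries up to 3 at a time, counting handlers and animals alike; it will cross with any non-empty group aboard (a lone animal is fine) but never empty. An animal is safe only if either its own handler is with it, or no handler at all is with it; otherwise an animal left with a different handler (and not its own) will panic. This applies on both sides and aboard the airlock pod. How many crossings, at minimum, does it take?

9

Counting alone: each trip to the lab module takes at most 3 across and each return brings at least 1 back, so after t trips out (and t−1 returns) at most 3t − (t−1) of the 8 are across; that first reaches 8 at t = 4, so at least 7 crossings are needed.
The safety rule pushes this higher. Following every safe sequence of crossings, the most of the 8 that can be at the lab module as the airlock pod arrives there on crossing 7 is 7 — never all 8.
So no plan with fewer than 9 crossings exists, and this one achieves 9:
1. animal Gold and handler Gold cross → the lab module.
2. handler Gold crosses ← the storage bay.
3. animal Green, handler Gold, and handler Green cross → the lab module.
4. animal Gold and handler Gold cross ← the storage bay.
5. handler Blue, handler Gold, and handler Red cross → the lab module.
6. animal Green crosses ← the storage bay.
7. animal Gold and animal Green cross → the lab module.
8. animal Gold crosses ← the storage bay.
9. animal Blue, animal Gold, and animal Red cross → the lab module.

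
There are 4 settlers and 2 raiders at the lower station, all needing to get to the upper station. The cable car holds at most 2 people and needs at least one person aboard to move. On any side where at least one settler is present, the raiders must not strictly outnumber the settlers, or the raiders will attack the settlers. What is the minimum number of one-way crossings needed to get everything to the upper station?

Counting alone: each trip to the upper station takes at most 2 across and each return brings at least 1 back, so after t trips out (and t−1 returns) at most 2t − (t−1) of the 6 are across; that first reaches 6 at t = 5, so at least 9 crossings are needed.
The plan below uses exactly 9 crossings, so it is optimal:
1. 2 raiders → the upper station.  (the lower station: 4S 0R; the upper station: 0S 2R)
2. 1 raider ← the lower station.  (the lower station: 4S 1R; the upper station: 0S 1R)
3. 2 settlers → the upper station.  (the lower station: 2S 1R; the upper station: 2S 1R)
4. 1 raider ← the lower station.  (the lower station: 2S 2R; the upper station: 2S 0R)
5. 2 raiders → the upper station.  (the lower station: 2S 0R; the upper station: 2S 2R)
6. 1 raider ← the lower station.  (the lower station: 2S 1R; the upper station: 2S 1R)
7. 1 settler and 1 raider → the upper station.  (the lower station: 1S 0R; the upper station: 3S 2R)
8. 1 raider ← the lower station.  (the lower station: 1S 1R; the upper station: 3S 1R)
9. 1 settler and 1 raider → the upper station.  (the lower station: 0S 0R; the upper station: 4S 2R)

9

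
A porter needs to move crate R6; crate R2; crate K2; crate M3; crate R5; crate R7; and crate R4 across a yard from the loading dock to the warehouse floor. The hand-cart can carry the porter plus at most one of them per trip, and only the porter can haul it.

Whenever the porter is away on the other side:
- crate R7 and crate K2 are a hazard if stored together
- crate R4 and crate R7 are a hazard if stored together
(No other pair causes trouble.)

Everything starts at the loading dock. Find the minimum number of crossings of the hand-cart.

Counting alone: the porter can take at most 1 across per trip to the warehouse floor, so moving all 7 needs at least 7 loaded trips out, with a return between consecutive ones — at least 13 crossings.
The safety rule pushes this higher. Following every safe sequence of crossings, the most of the 7 that can be at the warehouse floor as the hand-cart arrives there on crossing 13 is 6 — never all 7.
So no plan with fewer than 15 crossings exists, and this one achieves 15:
1. Porter goes to the warehouse floor with crate R7.  [the loading dock: crate K2, crate M3, crate R2, crate R4, crate R5, crate R6 | the warehouse floor: crate R7]
2. Porter goes back to the loading dock alone.  [the loading dock: crate K2, crate M3, crate R2, crate R4, crate R5, crate R6 | the warehouse floor: crate R7]
3. Porter goes to the warehouse floor with crate R6.  [the loading dock: crate K2, crate M3, crate R2, crate R4, crate R5 | the warehouse floor: crate R6, crate R7]
4. Porter goes back to the loading dock alone.  [the loading dock: crate K2, crate M3, crate R2, crate R4, crate R5 | the warehouse floor: crate R6, crate R7]
5. Porter goes to the warehouse floor with crate R2.  [the loading dock: crate K2, crate M3, crate R4, crate R5 | the warehouse floor: crate R2, crate R6, crate R7]
6. Porter goes back to the loading dock alone.  [the loading dock: crate K2, crate M3, crate R4, crate R5 | the warehouse floor: crate R2, crate R6, crate R7]
7. Porter goes to the warehouse floor with crate K2.  [the loading dock: crate M3, crate R4, crate R5 | the warehouse floor: crate K2, crate R2, crate R6, crate R7]
8. Porter goes back to the loading dock with crate R7.  [the loading dock: crate M3, crate R4, crate R5, crate R7 | the warehouse floor: crate K2, crate R2, crate R6]
9. Porter goes to the warehouse floor with crate R4.  [the loading dock: crate M3, crate R5, crate R7 | the warehouse floor: crate K2, crate R2, crate R4, crate R6]
10. Porter goes back to the loading dock alone.  [the loading dock: crate M3, crate R5, crate R7 | the warehouse floor: crate K2, crate R2, crate R4, crate R6]
11. Porter goes to the warehouse floor with crate M3.  [the loading dock: crate R5, crate R7 | the warehouse floor: crate K2, crate M3, crate R2, crate R4, crate R6]
12. Porter goes back to the loading dock alone.  [the loading dock: crate R5, crate R7 | the warehouse floor: crate K2, crate M3, crate R2, crate R4, crate R6]
13. Porter goes to the warehouse floor with crate R5.  [the loading dock: crate R7 | the warehouse floor: crate K2, crate M3, crate R2, crate R4, crate R5, crate R6]
14. Porter goes back to the loading dock alone.  [the loading dock: crate R7 | the warehouse floor: crate K2, crate M3, crate R2, crate R4, crate R5, crate R6]
15. Porter goes to the warehouse floor with crate R7.  [the loading dock: — | the warehouse floor: crate K2, crate M3, crate R2, crate R4, crate R5, crate R6, crate R7]

15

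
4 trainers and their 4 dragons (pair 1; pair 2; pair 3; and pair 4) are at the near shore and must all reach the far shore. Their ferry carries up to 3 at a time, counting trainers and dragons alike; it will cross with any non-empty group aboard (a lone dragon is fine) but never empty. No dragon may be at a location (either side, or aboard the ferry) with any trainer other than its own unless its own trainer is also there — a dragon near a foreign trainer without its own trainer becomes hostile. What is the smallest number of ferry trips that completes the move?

Counting alone: each trip to the far shore takes at most 3 across and each return brings at least 1 back, so after t trips out (and t−1 returns) at most 3t − (t−1) of the 8 are across; that first reaches 8 at t = 4, so at least 7 crossings are needed.
The safety rule pushes this higher. Following every safe sequence of crossings, the most of the 8 that can be at the far shore as the ferry arrives there on crossing 7 is 7 — never all 8.
So no plan with fewer than 9 crossings exists, and this one achieves 9:
1. dragon 1 and trainer 1 cross → the far shore.
2. trainer 1 crosses ← the near shore.
3. dragon 2, trainer 1, and trainer 2 cross → the far shore.
4. dragon 1 and trainer 1 cross ← the near shore.
5. trainer 1, trainer 3, and trainer 4 cross → the far shore.
6. dragon 2 crosses ← the near shore.
7. dragon 1 and dragon 2 cross → the far shore.
8. dragon 1 crosses ← the near shore.
9. dragon 1, dragon 3, and dragon 4 cross → the far shore.

9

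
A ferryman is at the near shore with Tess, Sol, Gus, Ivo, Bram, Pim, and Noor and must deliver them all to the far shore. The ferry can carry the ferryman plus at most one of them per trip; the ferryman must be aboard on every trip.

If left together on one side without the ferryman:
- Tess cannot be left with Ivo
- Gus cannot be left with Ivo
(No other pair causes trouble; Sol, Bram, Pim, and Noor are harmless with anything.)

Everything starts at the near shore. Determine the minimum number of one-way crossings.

Counting alone: the ferryman can take at most 1 across per trip to the far shore, so moving all 7 needs at least 7 loaded trips out, with a return between consecutive ones — at least 13 crossings.
The safety rule pushes this higher. Following every safe sequence of crossings, the most of the 7 that can be at the far shore as the ferry arrives there on crossing 13 is 6 — never all 7.
So no plan with fewer than 15 crossings exists, and this one achieves 15:
1. Ferryman goes to the far shore with Ivo.
2. Ferryman goes back to the near shore alone.
3. Ferryman goes to the far shore with Tess.
4. Ferryman goes back to the near shore with Ivo.
5. Ferryman goes to the far shore with Gus.
6. Ferryman goes back to the near shore alone.
7. Ferryman goes to the far shore with Sol.
8. Ferryman goes back to the near shore alone.
9. Ferryman goes to the far shore with Bram.
10. Ferryman goes back to the near shore alone.
11. Ferryman goes to the far shore with Pim.
12. Ferryman goes back to the near shore alone.
13. Ferryman goes to the far shore with Noor.
14. Ferryman goes back to the near shore alone.
15. Ferryman goes to the far shore with Ivo.

15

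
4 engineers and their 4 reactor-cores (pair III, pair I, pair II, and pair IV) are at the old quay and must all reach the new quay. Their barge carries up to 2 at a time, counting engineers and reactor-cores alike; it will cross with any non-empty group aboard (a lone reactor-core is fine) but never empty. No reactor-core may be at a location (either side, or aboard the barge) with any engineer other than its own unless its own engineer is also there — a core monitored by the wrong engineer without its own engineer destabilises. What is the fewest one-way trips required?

Following every safe sequence of crossings from the start, the most of the 8 that can be at the new quay as the barge arrives there on crossings 1, 3, 5 is 2, 3, 4 respectively; the best ever achieved is 4 of 8.
From crossing 7 on, no configuration arises that was not already reachable earlier: only 44 distinct safe configurations (who is on which side, and where the barge is) can ever be reached, none of them has everyone across, and every continuation just revisits them. So no valid plan exists.

impossible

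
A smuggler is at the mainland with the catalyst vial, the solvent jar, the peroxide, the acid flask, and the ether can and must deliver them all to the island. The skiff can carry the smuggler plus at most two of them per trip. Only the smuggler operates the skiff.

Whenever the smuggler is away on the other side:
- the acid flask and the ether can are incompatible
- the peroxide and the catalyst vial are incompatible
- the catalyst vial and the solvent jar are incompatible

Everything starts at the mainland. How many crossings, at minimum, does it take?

Counting alone: the smuggler can take at most 2 across per trip to the island, so moving all 5 needs at least 3 loaded trips out, with a return between consecutive ones — at least 5 crossings.
The plan below uses exactly 5 crossings, so it is optimal:
1. Smuggler goes to the island with the acid flask and the catalyst vial.
2. Smuggler goes back to the mainland alone.
3. Smuggler goes to the island with the peroxide and the solvent jar.
4. Smuggler goes back to the mainland with the catalyst vial.
5. Smuggler goes to the island with the catalyst vial and the ether can.

5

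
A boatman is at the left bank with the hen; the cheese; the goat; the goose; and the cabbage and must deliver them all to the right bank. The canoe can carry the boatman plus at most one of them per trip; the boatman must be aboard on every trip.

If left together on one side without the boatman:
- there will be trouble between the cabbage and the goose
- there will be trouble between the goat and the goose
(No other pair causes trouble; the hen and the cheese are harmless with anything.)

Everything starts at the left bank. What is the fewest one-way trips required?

11

Counting alone: the boatman can take at most 1 across per trip to the right bank, so moving all 5 needs at least 5 loaded trips out, with a return between consecutive ones — at least 9 crossings.
The safety rule pushes this higher. Following every safe sequence of crossings, the most of the 5 that can be at the right bank as the canoe arrives there on crossing 9 is 4 — never all 5.
So no plan with fewer than 11 crossings exists, and this one achieves 11:
1. Boatman goes to the right bank with the goose.  [the left bank: the cabbage, the cheese, the goat, the hen | the right bank: the goose]
2. Boatman goes back to the left bank alone.  [the left bank: the cabbage, the cheese, the goat, the hen | the right bank: the goose]
3. Boatman goes to the right bank with the hen.  [the left bank: the cabbage, the cheese, the goat | the right bank: the goose, the hen]
4. Boatman goes back to the left bank alone.  [the left bank: the cabbage, the cheese, the goat | the right bank: the goose, the hen]
5. Boatman goes to the right bank with the cheese.  [the left bank: the cabbage, the goat | the right bank: the cheese, the goose, the hen]
6. Boatman goes back to the left bank alone.  [the left bank: the cabbage, the goat | the right bank: the cheese, the goose, the hen]
7. Boatman goes to the right bank with the goat.  [the left bank: the cabbage | the right bank: the cheese, the goat, the goose, the hen]
8. Boatman goes back to the left bank with the goose.  [the left bank: the cabbage, the goose | the right bank: the cheese, the goat, the hen]
9. Boatman goes to the right bank with the cabbage.  [the left bank: the goose | the right bank: the cabbage, the cheese, the goat, the hen]
10. Boatman goes back to the left bank alone.  [the left bank: the goose | the right bank: the cabbage, the cheese, the goat, the hen]
11. Boatman goes to the right bank with the goose.  [the left bank: — | the right bank: the cabbage, the cheese, the goat, the goose, the hen]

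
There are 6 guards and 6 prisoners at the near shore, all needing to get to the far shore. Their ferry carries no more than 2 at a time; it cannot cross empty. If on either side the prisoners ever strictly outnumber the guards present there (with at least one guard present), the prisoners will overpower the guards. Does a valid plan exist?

No

Following every safe sequence of crossings from the start, the most of the 12 that can be at the far shore as the ferry arrives there on crossings 1, 3, 5, 7, 9 is 2, 3, 4, 5, 6 respectively; the best ever achieved is 6 of 12.
From crossing 11 on, no configuration arises that was not already reachable earlier: only 15 distinct safe configurations (who is on which side, and where the ferry is) can ever be reached, none of them has everyone across, and every continuation just revisits them. They are: 0 guards + 0 prisoners across (ferry back at the start); 0 guards + 1 prisoner across (ferry there); 0 guards + 1 prisoner across (ferry back at the start); 0 guards + 2 prisoners across (ferry there); 0 guards + 2 prisoners across (ferry back at the start); 0 guards + 3 prisoners across (ferry there); 0 guards + 3 prisoners across (ferry back at the start); 0 guards + 4 prisoners across (ferry there); 0 guards + 4 prisoners across (ferry back at the start); 0 guards + 5 prisoners across (ferry there); 0 guards + 5 prisoners across (ferry back at the start); 0 guards + 6 prisoners across (ferry there); 1 guard + 1 prisoner across (ferry there); 1 guard + 1 prisoner across (ferry back at the start); 2 guards + 2 prisoners across (ferry there). So no valid plan exists.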